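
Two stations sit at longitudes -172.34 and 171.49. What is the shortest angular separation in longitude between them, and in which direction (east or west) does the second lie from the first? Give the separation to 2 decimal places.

Raw difference: 171.49 − -172.34 = 343.83°.
Normalise into (−180°, 180°]: 343.83° − 360° = -16.17°.
Negative ⇒ the second point lies to the west; separation 16.17°.

16.17° west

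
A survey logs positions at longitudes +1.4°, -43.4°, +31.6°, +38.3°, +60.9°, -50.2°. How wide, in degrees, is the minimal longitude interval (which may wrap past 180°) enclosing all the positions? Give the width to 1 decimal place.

Sort the longitudes: -50.2°, -43.4°, +1.4°, +31.6°, +38.3°, +60.9°.
Eastward gaps between consecutive values (wrapping around): 6.8°, 44.8°, 30.2°, 6.7°, 22.6°, 248.9°.
Largest gap = 248.9° ⇒ minimal covering band is its complement: 360° − 248.9° = 111.1°.
Band runs from -50.2° eastward to +60.9°.

111.1°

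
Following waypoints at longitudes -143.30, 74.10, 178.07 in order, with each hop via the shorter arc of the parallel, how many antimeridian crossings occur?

Leg 1: -143.30° → +74.10°, shortest Δλ = -142.6° (west) — crosses 180°.
Leg 2: +74.10° → +178.07°, shortest Δλ = 103.97° (east) — does not cross 180°.
Total crossings: 1.

1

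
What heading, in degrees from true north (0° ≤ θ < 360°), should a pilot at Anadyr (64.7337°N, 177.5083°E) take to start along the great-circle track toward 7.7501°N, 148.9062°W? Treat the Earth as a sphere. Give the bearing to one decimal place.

Δλ = -148.9062 − 177.5083 = -326.4145°; wrapped into (−180°, 180°]: 33.5855°.
θ = atan2( sin Δλ · cos φ₂ , cos φ₁ · sin φ₂ − sin φ₁ · cos φ₂ · cos Δλ )
  = atan2(0.54813, -0.68893) = 141.493° → normalised to [0°, 360°): 141.493°.

141.5°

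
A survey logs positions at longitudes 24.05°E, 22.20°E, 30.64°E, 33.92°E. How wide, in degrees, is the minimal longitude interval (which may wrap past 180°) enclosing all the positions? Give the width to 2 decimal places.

Sort the longitudes: +22.20°, +24.05°, +30.64°, +33.92°.
Eastward gaps between consecutive values (wrapping around): 1.85°, 6.59°, 3.28°, 348.28°.
Largest gap = 348.28° ⇒ minimal covering band is its complement: 360° − 348.28° = 11.72°.
Band runs from +22.20° eastward to +33.92°.

11.72°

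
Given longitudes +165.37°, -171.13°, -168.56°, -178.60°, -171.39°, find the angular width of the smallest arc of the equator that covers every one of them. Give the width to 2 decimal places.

26.07°

Sort the longitudes: -178.60°, -171.39°, -171.13°, -168.56°, +165.37°.
Eastward gaps between consecutive values (wrapping around): 7.21°, 0.26°, 2.57°, 333.93°, 16.03°.
Largest gap = 333.93° ⇒ minimal covering band is its complement: 360° − 333.93° = 26.07°.
Band runs from +165.37° eastward to -168.56°, crossing the antimeridian.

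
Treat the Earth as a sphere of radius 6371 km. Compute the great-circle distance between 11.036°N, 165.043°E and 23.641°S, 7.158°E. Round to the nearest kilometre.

Δλ = 7.158 − 165.043 = -157.885°.
Δφ = -23.641 − 11.036 = -34.677°.
a = sin²(Δφ/2) + cos φ₁ · cos φ₂ · sin²(Δλ/2) = 0.954874.
c = 2·atan2(√a, √(1−a)) = 2.71347 rad → d = 6371·c ≈ 17287.54 km.

17288 km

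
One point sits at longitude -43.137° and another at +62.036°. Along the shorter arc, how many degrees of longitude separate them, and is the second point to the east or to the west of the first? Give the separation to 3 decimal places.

105.173° east

Raw difference: 62.036 − -43.137 = 105.173°.
Normalise into (−180°, 180°]: 105.173° stays 105.173°.
Positive ⇒ the second point lies to the east; separation 105.173°.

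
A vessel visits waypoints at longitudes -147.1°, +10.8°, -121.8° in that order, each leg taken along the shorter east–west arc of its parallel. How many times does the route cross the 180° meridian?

0

Leg 1: -147.1° → +10.8°, shortest Δλ = 157.9° (east) — does not cross 180°.
Leg 2: +10.8° → -121.8°, shortest Δλ = -132.6° (west) — does not cross 180°.
Total crossings: 0.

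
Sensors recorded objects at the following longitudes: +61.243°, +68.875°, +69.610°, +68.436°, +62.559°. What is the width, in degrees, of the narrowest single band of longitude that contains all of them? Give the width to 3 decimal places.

8.367°

Sort the longitudes: +61.243°, +62.559°, +68.436°, +68.875°, +69.610°.
Eastward gaps between consecutive values (wrapping around): 1.316°, 5.877°, 0.439°, 0.735°, 351.633°.
Largest gap = 351.633° ⇒ minimal covering band is its complement: 360° − 351.633° = 8.367°.
Band runs from +61.243° eastward to +69.610°.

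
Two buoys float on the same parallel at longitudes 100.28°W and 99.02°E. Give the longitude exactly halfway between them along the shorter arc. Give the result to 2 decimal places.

179.37°E

Signed shortest Δλ from -100.28° to +99.02° is -160.70°.
Midpoint longitude = -100.28° + (-160.70°)/2 = -100.28° − 80.35° = -180.63°.
Normalise into (−180°, 180°]: +179.37°.
(The naïve average (-100.28 + +99.02)/2 = -0.63° is on the wrong side of the globe.)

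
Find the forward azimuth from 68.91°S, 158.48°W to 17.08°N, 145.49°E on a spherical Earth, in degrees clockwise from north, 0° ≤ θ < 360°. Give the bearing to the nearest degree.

Δλ = 145.49 − -158.48 = 303.97°; wrapped into (−180°, 180°]: -56.03°.
θ = atan2( sin Δλ · cos φ₂ , cos φ₁ · sin φ₂ − sin φ₁ · cos φ₂ · cos Δλ )
  = atan2(-0.79275, 0.60402) = -52.695° → normalised to [0°, 360°): 307.305°.

307°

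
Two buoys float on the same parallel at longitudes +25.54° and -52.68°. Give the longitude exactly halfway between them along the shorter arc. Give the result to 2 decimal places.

-13.57°

Signed shortest Δλ from +25.54° to -52.68° is -78.22°.
Midpoint longitude = +25.54° + (-78.22°)/2 = +25.54° − 39.11° = -13.57°.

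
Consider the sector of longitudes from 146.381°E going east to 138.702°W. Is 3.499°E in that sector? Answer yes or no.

Band width going east from +146.381° to -138.702°: ((-138.702 − 146.381) mod 360) = 74.917°.
Offset of +3.499° east of the west edge: ((3.499 − 146.381) mod 360) = 217.118°.
217.118° > 74.917° ⇒ outside.

No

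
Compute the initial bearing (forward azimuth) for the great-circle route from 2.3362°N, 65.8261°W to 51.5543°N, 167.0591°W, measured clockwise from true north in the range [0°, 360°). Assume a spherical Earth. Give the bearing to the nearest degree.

322°

Δλ = -167.0591 − -65.8261 = -101.2330°.
θ = atan2( sin Δλ · cos φ₂ , cos φ₁ · sin φ₂ − sin φ₁ · cos φ₂ · cos Δλ )
  = atan2(-0.60986, 0.78748) = -37.756° → normalised to [0°, 360°): 322.244°.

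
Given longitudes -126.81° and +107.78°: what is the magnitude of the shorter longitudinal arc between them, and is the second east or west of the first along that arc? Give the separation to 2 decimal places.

Raw difference: 107.78 − -126.81 = 234.59°.
Normalise into (−180°, 180°]: 234.59° − 360° = -125.41°.
Negative ⇒ the second point lies to the west; separation 125.41°.

125.41° west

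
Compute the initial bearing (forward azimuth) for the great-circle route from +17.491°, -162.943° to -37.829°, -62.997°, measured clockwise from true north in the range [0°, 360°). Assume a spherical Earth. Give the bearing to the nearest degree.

Δλ = -62.997 − -162.943 = 99.946°.
θ = atan2( sin Δλ · cos φ₂ , cos φ₁ · sin φ₂ − sin φ₁ · cos φ₂ · cos Δλ )
  = atan2(0.77797, -0.54395) = 124.961° → normalised to [0°, 360°): 124.961°.

125°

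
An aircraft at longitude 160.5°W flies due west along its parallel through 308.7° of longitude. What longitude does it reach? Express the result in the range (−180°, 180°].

109.2°W

Start at -160.5°; shift −308.7° → -469.2°.
-469.2° lies outside (−180°, 180°]; add 360° → -109.2°.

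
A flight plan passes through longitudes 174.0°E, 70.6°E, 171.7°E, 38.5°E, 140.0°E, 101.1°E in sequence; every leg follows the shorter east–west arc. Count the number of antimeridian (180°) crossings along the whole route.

Leg 1: +174.0° → +70.6°, shortest Δλ = -103.4° (west) — does not cross 180°.
Leg 2: +70.6° → +171.7°, shortest Δλ = 101.1° (east) — does not cross 180°.
Leg 3: +171.7° → +38.5°, shortest Δλ = -133.2° (west) — does not cross 180°.
Leg 4: +38.5° → +140.0°, shortest Δλ = 101.5° (east) — does not cross 180°.
Leg 5: +140.0° → +101.1°, shortest Δλ = -38.9° (west) — does not cross 180°.
Total crossings: 0.

0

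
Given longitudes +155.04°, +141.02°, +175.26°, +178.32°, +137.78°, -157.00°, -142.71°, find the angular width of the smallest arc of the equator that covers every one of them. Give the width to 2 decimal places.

Sort the longitudes: -157.00°, -142.71°, +137.78°, +141.02°, +155.04°, +175.26°, +178.32°.
Eastward gaps between consecutive values (wrapping around): 14.29°, 280.49°, 3.24°, 14.02°, 20.22°, 3.06°, 24.68°.
Largest gap = 280.49° ⇒ minimal covering band is its complement: 360° − 280.49° = 79.51°.
Band runs from +137.78° eastward to -142.71°, crossing the antimeridian.

79.51°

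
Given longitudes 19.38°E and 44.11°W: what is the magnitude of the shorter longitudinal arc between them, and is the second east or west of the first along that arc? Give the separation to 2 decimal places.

Raw difference: -44.11 − 19.38 = -63.49°.
Normalise into (−180°, 180°]: -63.49° stays -63.49°.
Negative ⇒ the second point lies to the west; separation 63.49°.

63.49° west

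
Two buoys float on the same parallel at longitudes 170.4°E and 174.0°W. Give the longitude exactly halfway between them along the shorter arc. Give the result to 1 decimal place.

Signed shortest Δλ from +170.4° to -174.0° is +15.6°.
Midpoint longitude = +170.4° + (+15.6°)/2 = +170.4° + 7.8° = +178.2°.
(The naïve average (+170.4 + -174.0)/2 = -1.8° is on the wrong side of the globe.)

178.2°E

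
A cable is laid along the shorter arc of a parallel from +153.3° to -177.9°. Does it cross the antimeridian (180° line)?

Naïve |-177.9 − 153.3| = 331.2° > 180°, so the shorter arc goes the other way round — across 180°.
Signed shortest Δλ = ((-177.9 − 153.3 + 180) mod 360) − 180 = 28.8°.
Going east by 28.8° from +153.3° passes through 180° before reaching -177.9°.

Yes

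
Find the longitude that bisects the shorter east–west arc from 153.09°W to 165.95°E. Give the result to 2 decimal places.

173.57°W

Signed shortest Δλ from -153.09° to +165.95° is -40.96°.
Midpoint longitude = -153.09° + (-40.96°)/2 = -153.09° − 20.48° = -173.57°.
(The naïve average (-153.09 + +165.95)/2 = 6.43° is on the wrong side of the globe.)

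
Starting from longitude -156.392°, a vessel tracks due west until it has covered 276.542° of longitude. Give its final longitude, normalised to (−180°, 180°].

-72.934°

Start at -156.392°; shift −276.542° → -432.934°.
-432.934° lies outside (−180°, 180°]; add 360° → -72.934°.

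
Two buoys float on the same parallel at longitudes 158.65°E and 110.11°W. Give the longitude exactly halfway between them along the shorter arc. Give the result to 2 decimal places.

Signed shortest Δλ from +158.65° to -110.11° is +91.24°.
Midpoint longitude = +158.65° + (+91.24°)/2 = +158.65° + 45.62° = +204.27°.
Normalise into (−180°, 180°]: -155.73°.
(The naïve average (+158.65 + -110.11)/2 = 24.27° is on the wrong side of the globe.)

155.73°W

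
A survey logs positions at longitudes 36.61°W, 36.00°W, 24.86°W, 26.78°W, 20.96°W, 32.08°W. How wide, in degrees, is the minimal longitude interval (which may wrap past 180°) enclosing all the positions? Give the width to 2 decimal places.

Sort the longitudes: -36.61°, -36.00°, -32.08°, -26.78°, -24.86°, -20.96°.
Eastward gaps between consecutive values (wrapping around): 0.61°, 3.92°, 5.30°, 1.92°, 3.90°, 344.35°.
Largest gap = 344.35° ⇒ minimal covering band is its complement: 360° − 344.35° = 15.65°.
Band runs from -36.61° eastward to -20.96°.

15.65°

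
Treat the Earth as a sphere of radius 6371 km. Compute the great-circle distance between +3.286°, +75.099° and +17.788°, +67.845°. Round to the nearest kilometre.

1796 km

Δλ = 67.845 − 75.099 = -7.254°.
Δφ = 17.788 − 3.286 = 14.502°.
a = sin²(Δφ/2) + cos φ₁ · cos φ₂ · sin²(Δλ/2) = 0.019735.
c = 2·atan2(√a, √(1−a)) = 0.28189 rad → d = 6371·c ≈ 1795.95 km.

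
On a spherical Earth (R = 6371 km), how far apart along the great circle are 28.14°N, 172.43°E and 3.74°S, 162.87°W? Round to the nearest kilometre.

Δλ = -162.87 − 172.43 = -335.30°; wrapped into (−180°, 180°]: 24.70°.
Δφ = -3.74 − 28.14 = -31.88°.
a = sin²(Δφ/2) + cos φ₁ · cos φ₂ · sin²(Δλ/2) = 0.115675.
c = 2·atan2(√a, √(1−a)) = 0.69407 rad → d = 6371·c ≈ 4421.90 km.

4422 km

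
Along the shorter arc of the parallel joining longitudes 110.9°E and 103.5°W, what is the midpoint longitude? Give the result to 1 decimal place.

Signed shortest Δλ from +110.9° to -103.5° is +145.6°.
Midpoint longitude = +110.9° + (+145.6°)/2 = +110.9° + 72.8° = +183.7°.
Normalise into (−180°, 180°]: -176.3°.
(The naïve average (+110.9 + -103.5)/2 = 3.7° is on the wrong side of the globe.)

176.3°W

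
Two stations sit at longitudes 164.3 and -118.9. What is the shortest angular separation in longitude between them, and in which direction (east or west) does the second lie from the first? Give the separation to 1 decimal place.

76.8° east

Raw difference: -118.9 − 164.3 = -283.2°.
Normalise into (−180°, 180°]: -283.2° + 360° = 76.8°.
Positive ⇒ the second point lies to the east; separation 76.8°.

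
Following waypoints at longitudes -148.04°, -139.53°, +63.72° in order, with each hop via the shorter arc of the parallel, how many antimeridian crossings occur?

1

Leg 1: -148.04° → -139.53°, shortest Δλ = 8.51° (east) — does not cross 180°.
Leg 2: -139.53° → +63.72°, shortest Δλ = -156.75° (west) — crosses 180°.
Total crossings: 1.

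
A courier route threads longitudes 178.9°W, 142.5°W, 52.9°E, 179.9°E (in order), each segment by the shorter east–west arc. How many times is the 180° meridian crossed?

Leg 1: -178.9° → -142.5°, shortest Δλ = 36.4° (east) — does not cross 180°.
Leg 2: -142.5° → +52.9°, shortest Δλ = -164.6° (west) — crosses 180°.
Leg 3: +52.9° → +179.9°, shortest Δλ = 127.0° (east) — does not cross 180°.
Total crossings: 1.

1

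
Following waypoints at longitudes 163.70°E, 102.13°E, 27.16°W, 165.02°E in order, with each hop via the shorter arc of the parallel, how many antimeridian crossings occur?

1

Leg 1: +163.70° → +102.13°, shortest Δλ = -61.57° (west) — does not cross 180°.
Leg 2: +102.13° → -27.16°, shortest Δλ = -129.29° (west) — does not cross 180°.
Leg 3: -27.16° → +165.02°, shortest Δλ = -167.82° (west) — crosses 180°.
Total crossings: 1.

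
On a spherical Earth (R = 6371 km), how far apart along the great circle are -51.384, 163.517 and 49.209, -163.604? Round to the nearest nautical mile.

Δλ = -163.604 − 163.517 = -327.121°; wrapped into (−180°, 180°]: 32.879°.
Δφ = 49.209 − -51.384 = 100.593°.
a = sin²(Δφ/2) + cos φ₁ · cos φ₂ · sin²(Δλ/2) = 0.624570.
c = 2·atan2(√a, √(1−a)) = 1.82259 rad → d = 6371·c ≈ 11611.72 km ≈ 6269.83 nmi.

6270 nmi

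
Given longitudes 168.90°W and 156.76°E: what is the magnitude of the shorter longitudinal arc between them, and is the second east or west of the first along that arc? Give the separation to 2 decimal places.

Raw difference: 156.76 − -168.90 = 325.66°.
Normalise into (−180°, 180°]: 325.66° − 360° = -34.34°.
Negative ⇒ the second point lies to the west; separation 34.34°.

34.34° west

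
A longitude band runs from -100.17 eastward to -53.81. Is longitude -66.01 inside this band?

Yes

Band width going east from -100.17° to -53.81°: ((-53.81 − -100.17) mod 360) = 46.36°.
Offset of -66.01° east of the west edge: ((-66.01 − -100.17) mod 360) = 34.16°.
34.16° ≤ 46.36° ⇒ inside.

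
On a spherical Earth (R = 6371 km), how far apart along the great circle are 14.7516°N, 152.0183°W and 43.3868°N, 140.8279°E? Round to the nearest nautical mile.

Δλ = 140.8279 − -152.0183 = 292.8462°; wrapped into (−180°, 180°]: -67.1538°.
Δφ = 43.3868 − 14.7516 = 28.6352°.
a = sin²(Δφ/2) + cos φ₁ · cos φ₂ · sin²(Δλ/2) = 0.276115.
c = 2·atan2(√a, √(1−a)) = 1.10653 rad → d = 6371·c ≈ 7049.68 km ≈ 3806.52 nmi.

3807 nmi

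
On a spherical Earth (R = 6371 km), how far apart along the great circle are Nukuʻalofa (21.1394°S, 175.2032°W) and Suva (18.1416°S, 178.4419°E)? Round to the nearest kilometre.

744 km

Δλ = 178.4419 − -175.2032 = 353.6451°; wrapped into (−180°, 180°]: -6.3549°.
Δφ = -18.1416 − -21.1394 = 2.9978°.
a = sin²(Δφ/2) + cos φ₁ · cos φ₂ · sin²(Δλ/2) = 0.003407.
c = 2·atan2(√a, √(1−a)) = 0.11681 rad → d = 6371·c ≈ 744.21 km.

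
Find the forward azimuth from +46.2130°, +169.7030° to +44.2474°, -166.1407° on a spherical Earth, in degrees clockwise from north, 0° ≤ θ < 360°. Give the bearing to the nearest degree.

Δλ = -166.1407 − 169.7030 = -335.8437°; wrapped into (−180°, 180°]: 24.1563°.
θ = atan2( sin Δλ · cos φ₂ , cos φ₁ · sin φ₂ − sin φ₁ · cos φ₂ · cos Δλ )
  = atan2(0.29314, 0.01098) = 87.854° → normalised to [0°, 360°): 87.854°.

88°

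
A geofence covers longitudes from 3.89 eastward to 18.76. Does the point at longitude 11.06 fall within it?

Yes

Band width going east from +3.89° to +18.76°: ((18.76 − 3.89) mod 360) = 14.87°.
Offset of +11.06° east of the west edge: ((11.06 − 3.89) mod 360) = 7.17°.
7.17° ≤ 14.87° ⇒ inside.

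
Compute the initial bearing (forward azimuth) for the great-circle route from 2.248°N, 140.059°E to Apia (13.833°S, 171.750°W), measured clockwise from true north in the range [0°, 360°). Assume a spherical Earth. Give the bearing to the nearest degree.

Δλ = -171.750 − 140.059 = -311.809°; wrapped into (−180°, 180°]: 48.191°.
θ = atan2( sin Δλ · cos φ₂ , cos φ₁ · sin φ₂ − sin φ₁ · cos φ₂ · cos Δλ )
  = atan2(0.72375, -0.26430) = 110.061° → normalised to [0°, 360°): 110.061°.

110°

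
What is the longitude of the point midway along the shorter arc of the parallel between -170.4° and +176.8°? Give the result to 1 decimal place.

Signed shortest Δλ from -170.4° to +176.8° is -12.8°.
Midpoint longitude = -170.4° + (-12.8°)/2 = -170.4° − 6.4° = -176.8°.
(The naïve average (-170.4 + +176.8)/2 = 3.2° is on the wrong side of the globe.)

-176.8°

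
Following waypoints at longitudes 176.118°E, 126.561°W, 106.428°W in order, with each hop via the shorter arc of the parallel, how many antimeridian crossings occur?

Leg 1: +176.118° → -126.561°, shortest Δλ = 57.321° (east) — crosses 180°.
Leg 2: -126.561° → -106.428°, shortest Δλ = 20.133° (east) — does not cross 180°.
Total crossings: 1.

1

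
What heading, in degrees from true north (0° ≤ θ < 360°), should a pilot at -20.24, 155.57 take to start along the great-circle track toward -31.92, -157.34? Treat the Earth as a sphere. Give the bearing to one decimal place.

115.5°

Δλ = -157.34 − 155.57 = -312.91°; wrapped into (−180°, 180°]: 47.09°.
θ = atan2( sin Δλ · cos φ₂ , cos φ₁ · sin φ₂ − sin φ₁ · cos φ₂ · cos Δλ )
  = atan2(0.62167, -0.29616) = 115.473° → normalised to [0°, 360°): 115.473°.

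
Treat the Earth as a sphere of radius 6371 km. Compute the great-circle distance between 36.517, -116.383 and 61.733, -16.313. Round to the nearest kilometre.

Δλ = -16.313 − -116.383 = 100.070°.
Δφ = 61.733 − 36.517 = 25.216°.
a = sin²(Δφ/2) + cos φ₁ · cos φ₂ · sin²(Δλ/2) = 0.271225.
c = 2·atan2(√a, √(1−a)) = 1.09556 rad → d = 6371·c ≈ 6979.80 km.

6980 km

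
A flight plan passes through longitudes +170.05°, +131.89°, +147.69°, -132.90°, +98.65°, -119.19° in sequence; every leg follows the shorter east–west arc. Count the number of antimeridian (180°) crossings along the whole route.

3

Leg 1: +170.05° → +131.89°, shortest Δλ = -38.16° (west) — does not cross 180°.
Leg 2: +131.89° → +147.69°, shortest Δλ = 15.8° (east) — does not cross 180°.
Leg 3: +147.69° → -132.90°, shortest Δλ = 79.41° (east) — crosses 180°.
Leg 4: -132.90° → +98.65°, shortest Δλ = -128.45° (west) — crosses 180°.
Leg 5: +98.65° → -119.19°, shortest Δλ = 142.16° (east) — crosses 180°.
Total crossings: 3.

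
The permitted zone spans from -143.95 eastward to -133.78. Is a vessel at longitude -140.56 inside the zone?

Yes

Band width going east from -143.95° to -133.78°: ((-133.78 − -143.95) mod 360) = 10.17°.
Offset of -140.56° east of the west edge: ((-140.56 − -143.95) mod 360) = 3.39°.
3.39° ≤ 10.17° ⇒ inside.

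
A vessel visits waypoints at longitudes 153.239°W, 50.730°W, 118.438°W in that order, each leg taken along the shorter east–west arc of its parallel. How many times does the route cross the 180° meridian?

Leg 1: -153.239° → -50.730°, shortest Δλ = 102.509° (east) — does not cross 180°.
Leg 2: -50.730° → -118.438°, shortest Δλ = -67.708° (west) — does not cross 180°.
Total crossings: 0.

0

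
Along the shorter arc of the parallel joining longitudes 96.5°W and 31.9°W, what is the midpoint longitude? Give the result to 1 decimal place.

Signed shortest Δλ from -96.5° to -31.9° is +64.6°.
Midpoint longitude = -96.5° + (+64.6°)/2 = -96.5° + 32.3° = -64.2°.

64.2°W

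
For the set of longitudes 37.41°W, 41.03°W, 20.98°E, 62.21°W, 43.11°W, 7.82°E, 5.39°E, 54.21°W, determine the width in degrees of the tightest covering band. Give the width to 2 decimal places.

Sort the longitudes: -62.21°, -54.21°, -43.11°, -41.03°, -37.41°, +5.39°, +7.82°, +20.98°.
Eastward gaps between consecutive values (wrapping around): 8.00°, 11.10°, 2.08°, 3.62°, 42.80°, 2.43°, 13.16°, 276.81°.
Largest gap = 276.81° ⇒ minimal covering band is its complement: 360° − 276.81° = 83.19°.
Band runs from -62.21° eastward to +20.98°.

83.19°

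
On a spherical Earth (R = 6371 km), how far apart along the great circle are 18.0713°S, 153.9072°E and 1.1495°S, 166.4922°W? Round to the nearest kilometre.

4714 km

Δλ = -166.4922 − 153.9072 = -320.3994°; wrapped into (−180°, 180°]: 39.6006°.
Δφ = -1.1495 − -18.0713 = 16.9218°.
a = sin²(Δφ/2) + cos φ₁ · cos φ₂ · sin²(Δλ/2) = 0.130713.
c = 2·atan2(√a, √(1−a)) = 0.73984 rad → d = 6371·c ≈ 4713.54 km.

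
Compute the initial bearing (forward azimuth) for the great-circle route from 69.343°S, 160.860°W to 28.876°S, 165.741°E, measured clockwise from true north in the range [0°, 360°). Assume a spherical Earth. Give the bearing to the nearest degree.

317°

Δλ = 165.741 − -160.860 = 326.601°; wrapped into (−180°, 180°]: -33.399°.
θ = atan2( sin Δλ · cos φ₂ , cos φ₁ · sin φ₂ − sin φ₁ · cos φ₂ · cos Δλ )
  = atan2(-0.48202, 0.51370) = -43.178° → normalised to [0°, 360°): 316.822°.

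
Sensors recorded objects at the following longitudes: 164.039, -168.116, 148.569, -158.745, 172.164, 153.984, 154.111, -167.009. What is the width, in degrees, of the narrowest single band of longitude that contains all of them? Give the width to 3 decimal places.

52.686°

Sort the longitudes: -168.116°, -167.009°, -158.745°, +148.569°, +153.984°, +154.111°, +164.039°, +172.164°.
Eastward gaps between consecutive values (wrapping around): 1.107°, 8.264°, 307.314°, 5.415°, 0.127°, 9.928°, 8.125°, 19.720°.
Largest gap = 307.314° ⇒ minimal covering band is its complement: 360° − 307.314° = 52.686°.
Band runs from +148.569° eastward to -158.745°, crossing the antimeridian.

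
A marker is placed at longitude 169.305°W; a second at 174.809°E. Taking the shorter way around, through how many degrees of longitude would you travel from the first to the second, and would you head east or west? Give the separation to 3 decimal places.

15.886° west

Raw difference: 174.809 − -169.305 = 344.114°.
Normalise into (−180°, 180°]: 344.114° − 360° = -15.886°.
Negative ⇒ the second point lies to the west; separation 15.886°.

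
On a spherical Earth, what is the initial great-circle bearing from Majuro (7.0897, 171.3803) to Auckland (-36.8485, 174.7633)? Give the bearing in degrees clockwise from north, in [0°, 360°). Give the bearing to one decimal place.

Δλ = 174.7633 − 171.3803 = 3.3830°.
θ = atan2( sin Δλ · cos φ₂ , cos φ₁ · sin φ₂ − sin φ₁ · cos φ₂ · cos Δλ )
  = atan2(0.04722, -0.69371) = 176.106° → normalised to [0°, 360°): 176.106°.

176.1°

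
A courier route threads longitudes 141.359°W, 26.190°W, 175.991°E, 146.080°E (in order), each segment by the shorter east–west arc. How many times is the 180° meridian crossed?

1

Leg 1: -141.359° → -26.190°, shortest Δλ = 115.169° (east) — does not cross 180°.
Leg 2: -26.190° → +175.991°, shortest Δλ = -157.819° (west) — crosses 180°.
Leg 3: +175.991° → +146.080°, shortest Δλ = -29.911° (west) — does not cross 180°.
Total crossings: 1.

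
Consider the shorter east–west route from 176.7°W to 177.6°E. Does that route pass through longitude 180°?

Naïve |177.6 − -176.7| = 354.3° > 180°, so the shorter arc goes the other way round — across 180°.
Signed shortest Δλ = ((177.6 − -176.7 + 180) mod 360) − 180 = -5.7°.
Going west by 5.7° from -176.7° passes through 180° before reaching +177.6°.

Yes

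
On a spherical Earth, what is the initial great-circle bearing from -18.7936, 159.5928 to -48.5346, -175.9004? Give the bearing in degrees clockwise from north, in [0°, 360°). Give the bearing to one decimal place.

Δλ = -175.9004 − 159.5928 = -335.4932°; wrapped into (−180°, 180°]: 24.5068°.
θ = atan2( sin Δλ · cos φ₂ , cos φ₁ · sin φ₂ − sin φ₁ · cos φ₂ · cos Δλ )
  = atan2(0.27467, -0.51530) = 151.941° → normalised to [0°, 360°): 151.941°.

151.9°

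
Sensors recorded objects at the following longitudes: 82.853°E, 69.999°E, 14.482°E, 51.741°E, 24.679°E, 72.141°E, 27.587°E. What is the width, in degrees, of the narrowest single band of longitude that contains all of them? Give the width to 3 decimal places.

68.371°

Sort the longitudes: +14.482°, +24.679°, +27.587°, +51.741°, +69.999°, +72.141°, +82.853°.
Eastward gaps between consecutive values (wrapping around): 10.197°, 2.908°, 24.154°, 18.258°, 2.142°, 10.712°, 291.629°.
Largest gap = 291.629° ⇒ minimal covering band is its complement: 360° − 291.629° = 68.371°.
Band runs from +14.482° eastward to +82.853°.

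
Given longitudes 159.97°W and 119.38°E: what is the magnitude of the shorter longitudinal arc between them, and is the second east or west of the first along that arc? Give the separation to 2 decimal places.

Raw difference: 119.38 − -159.97 = 279.35°.
Normalise into (−180°, 180°]: 279.35° − 360° = -80.65°.
Negative ⇒ the second point lies to the west; separation 80.65°.

80.65° west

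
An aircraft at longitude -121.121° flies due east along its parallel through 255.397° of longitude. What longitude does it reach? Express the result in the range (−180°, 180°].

Start at -121.121°; shift +255.397° → +134.276°.
+134.276° already lies in (−180°, 180°].

+134.276°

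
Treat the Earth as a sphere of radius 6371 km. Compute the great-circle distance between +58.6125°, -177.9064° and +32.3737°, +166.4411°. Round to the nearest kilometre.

Δλ = 166.4411 − -177.9064 = 344.3475°; wrapped into (−180°, 180°]: -15.6525°.
Δφ = 32.3737 − 58.6125 = -26.2388°.
a = sin²(Δφ/2) + cos φ₁ · cos φ₂ · sin²(Δλ/2) = 0.059677.
c = 2·atan2(√a, √(1−a)) = 0.49357 rad → d = 6371·c ≈ 3144.54 km.

3145 km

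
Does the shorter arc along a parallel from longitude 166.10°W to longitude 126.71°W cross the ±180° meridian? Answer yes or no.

No

Signed shortest Δλ = ((-126.71 − -166.10 + 180) mod 360) − 180 = 39.39°.
Going east by 39.39° from -166.10° reaches -126.71° without touching 180°.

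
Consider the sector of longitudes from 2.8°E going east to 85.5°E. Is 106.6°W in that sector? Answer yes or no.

Band width going east from +2.8° to +85.5°: ((85.5 − 2.8) mod 360) = 82.7°.
Offset of -106.6° east of the west edge: ((-106.6 − 2.8) mod 360) = 250.6°.
250.6° > 82.7° ⇒ outside.

No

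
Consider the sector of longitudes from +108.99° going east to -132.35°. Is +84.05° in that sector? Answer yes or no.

Band width going east from +108.99° to -132.35°: ((-132.35 − 108.99) mod 360) = 118.66°.
Offset of +84.05° east of the west edge: ((84.05 − 108.99) mod 360) = 335.06°.
335.06° > 118.66° ⇒ outside.

No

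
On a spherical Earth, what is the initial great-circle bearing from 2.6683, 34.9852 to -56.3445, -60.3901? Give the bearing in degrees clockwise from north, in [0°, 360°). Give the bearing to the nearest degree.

Δλ = -60.3901 − 34.9852 = -95.3753°.
θ = atan2( sin Δλ · cos φ₂ , cos φ₁ · sin φ₂ − sin φ₁ · cos φ₂ · cos Δλ )
  = atan2(-0.55176, -0.82907) = -146.355° → normalised to [0°, 360°): 213.645°.

214°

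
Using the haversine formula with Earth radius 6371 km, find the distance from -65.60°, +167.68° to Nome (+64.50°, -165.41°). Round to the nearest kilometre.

Δλ = -165.41 − 167.68 = -333.09°; wrapped into (−180°, 180°]: 26.91°.
Δφ = 64.50 − -65.60 = 130.10°.
a = sin²(Δφ/2) + cos φ₁ · cos φ₂ · sin²(Δλ/2) = 0.831691.
c = 2·atan2(√a, √(1−a)) = 2.29612 rad → d = 6371·c ≈ 14628.61 km.

14629 km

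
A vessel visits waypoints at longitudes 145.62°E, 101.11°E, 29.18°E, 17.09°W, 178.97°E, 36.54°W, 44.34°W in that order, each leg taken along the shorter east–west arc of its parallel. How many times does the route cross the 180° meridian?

Leg 1: +145.62° → +101.11°, shortest Δλ = -44.51° (west) — does not cross 180°.
Leg 2: +101.11° → +29.18°, shortest Δλ = -71.93° (west) — does not cross 180°.
Leg 3: +29.18° → -17.09°, shortest Δλ = -46.27° (west) — does not cross 180°.
Leg 4: -17.09° → +178.97°, shortest Δλ = -163.94° (west) — crosses 180°.
Leg 5: +178.97° → -36.54°, shortest Δλ = 144.49° (east) — crosses 180°.
Leg 6: -36.54° → -44.34°, shortest Δλ = -7.8° (west) — does not cross 180°.
Total crossings: 2.

2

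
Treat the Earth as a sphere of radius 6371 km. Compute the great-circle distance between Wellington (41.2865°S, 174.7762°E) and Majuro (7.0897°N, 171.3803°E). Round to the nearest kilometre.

Δλ = 171.3803 − 174.7762 = -3.3959°.
Δφ = 7.0897 − -41.2865 = 48.3762°.
a = sin²(Δφ/2) + cos φ₁ · cos φ₂ · sin²(Δλ/2) = 0.168536.
c = 2·atan2(√a, √(1−a)) = 0.84607 rad → d = 6371·c ≈ 5390.34 km.

5390 km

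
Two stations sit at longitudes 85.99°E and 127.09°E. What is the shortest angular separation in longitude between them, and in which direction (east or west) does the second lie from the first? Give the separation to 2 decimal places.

41.10° east

Raw difference: 127.09 − 85.99 = 41.1°.
Normalise into (−180°, 180°]: 41.1° stays 41.1°.
Positive ⇒ the second point lies to the east; separation 41.10°.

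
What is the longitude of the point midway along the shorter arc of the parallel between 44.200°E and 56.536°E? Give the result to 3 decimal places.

50.368°E

Signed shortest Δλ from +44.200° to +56.536° is +12.336°.
Midpoint longitude = +44.200° + (+12.336°)/2 = +44.200° + 6.168° = +50.368°.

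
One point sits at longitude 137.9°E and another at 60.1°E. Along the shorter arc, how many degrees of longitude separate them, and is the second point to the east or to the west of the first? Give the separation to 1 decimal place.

Raw difference: 60.1 − 137.9 = -77.8°.
Normalise into (−180°, 180°]: -77.8° stays -77.8°.
Negative ⇒ the second point lies to the west; separation 77.8°.

77.8° west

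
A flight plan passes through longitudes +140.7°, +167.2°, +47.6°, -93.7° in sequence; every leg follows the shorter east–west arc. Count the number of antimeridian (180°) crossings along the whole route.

0

Leg 1: +140.7° → +167.2°, shortest Δλ = 26.5° (east) — does not cross 180°.
Leg 2: +167.2° → +47.6°, shortest Δλ = -119.6° (west) — does not cross 180°.
Leg 3: +47.6° → -93.7°, shortest Δλ = -141.3° (west) — does not cross 180°.
Total crossings: 0.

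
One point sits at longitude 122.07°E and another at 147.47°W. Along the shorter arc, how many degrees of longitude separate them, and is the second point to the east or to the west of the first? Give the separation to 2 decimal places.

90.46° east

Raw difference: -147.47 − 122.07 = -269.54°.
Normalise into (−180°, 180°]: -269.54° + 360° = 90.46°.
Positive ⇒ the second point lies to the east; separation 90.46°.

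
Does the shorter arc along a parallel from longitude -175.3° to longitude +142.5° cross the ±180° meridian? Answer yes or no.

Naïve |142.5 − -175.3| = 317.8° > 180°, so the shorter arc goes the other way round — across 180°.
Signed shortest Δλ = ((142.5 − -175.3 + 180) mod 360) − 180 = -42.2°.
Going west by 42.2° from -175.3° passes through 180° before reaching +142.5°.

Yes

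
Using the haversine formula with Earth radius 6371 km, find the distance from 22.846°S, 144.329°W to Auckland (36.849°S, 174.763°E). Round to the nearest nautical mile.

2269 nmi

Δλ = 174.763 − -144.329 = 319.092°; wrapped into (−180°, 180°]: -40.908°.
Δφ = -36.849 − -22.846 = -14.003°.
a = sin²(Δφ/2) + cos φ₁ · cos φ₂ · sin²(Δλ/2) = 0.104914.
c = 2·atan2(√a, √(1−a)) = 0.65971 rad → d = 6371·c ≈ 4203.00 km ≈ 2269.44 nmi.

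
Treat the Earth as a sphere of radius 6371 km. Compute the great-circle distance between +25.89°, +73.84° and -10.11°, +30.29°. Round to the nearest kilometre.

6180 km

Δλ = 30.29 − 73.84 = -43.55°.
Δφ = -10.11 − 25.89 = -36.00°.
a = sin²(Δφ/2) + cos φ₁ · cos φ₂ · sin²(Δλ/2) = 0.217371.
c = 2·atan2(√a, √(1−a)) = 0.97005 rad → d = 6371·c ≈ 6180.19 km.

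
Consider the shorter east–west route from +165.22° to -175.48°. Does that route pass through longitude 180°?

Naïve |-175.48 − 165.22| = 340.7° > 180°, so the shorter arc goes the other way round — across 180°.
Signed shortest Δλ = ((-175.48 − 165.22 + 180) mod 360) − 180 = 19.3°.
Going east by 19.3° from +165.22° passes through 180° before reaching -175.48°.

Yes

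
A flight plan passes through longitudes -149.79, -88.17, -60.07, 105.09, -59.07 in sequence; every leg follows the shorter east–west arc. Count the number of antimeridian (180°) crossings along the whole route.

Leg 1: -149.79° → -88.17°, shortest Δλ = 61.62° (east) — does not cross 180°.
Leg 2: -88.17° → -60.07°, shortest Δλ = 28.1° (east) — does not cross 180°.
Leg 3: -60.07° → +105.09°, shortest Δλ = 165.16° (east) — does not cross 180°.
Leg 4: +105.09° → -59.07°, shortest Δλ = -164.16° (west) — does not cross 180°.
Total crossings: 0.

0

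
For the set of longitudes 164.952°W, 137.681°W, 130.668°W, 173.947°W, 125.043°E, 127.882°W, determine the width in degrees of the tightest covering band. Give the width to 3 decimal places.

107.075°

Sort the longitudes: -173.947°, -164.952°, -137.681°, -130.668°, -127.882°, +125.043°.
Eastward gaps between consecutive values (wrapping around): 8.995°, 27.271°, 7.013°, 2.786°, 252.925°, 61.010°.
Largest gap = 252.925° ⇒ minimal covering band is its complement: 360° − 252.925° = 107.075°.
Band runs from +125.043° eastward to -127.882°, crossing the antimeridian.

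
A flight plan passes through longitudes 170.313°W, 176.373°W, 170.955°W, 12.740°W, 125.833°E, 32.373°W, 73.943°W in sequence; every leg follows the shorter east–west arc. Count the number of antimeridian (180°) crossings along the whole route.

0

Leg 1: -170.313° → -176.373°, shortest Δλ = -6.06° (west) — does not cross 180°.
Leg 2: -176.373° → -170.955°, shortest Δλ = 5.418° (east) — does not cross 180°.
Leg 3: -170.955° → -12.740°, shortest Δλ = 158.215° (east) — does not cross 180°.
Leg 4: -12.740° → +125.833°, shortest Δλ = 138.573° (east) — does not cross 180°.
Leg 5: +125.833° → -32.373°, shortest Δλ = -158.206° (west) — does not cross 180°.
Leg 6: -32.373° → -73.943°, shortest Δλ = -41.57° (west) — does not cross 180°.
Total crossings: 0.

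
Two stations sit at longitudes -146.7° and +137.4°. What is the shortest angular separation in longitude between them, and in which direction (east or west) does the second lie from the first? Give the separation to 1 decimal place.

75.9° west

Raw difference: 137.4 − -146.7 = 284.1°.
Normalise into (−180°, 180°]: 284.1° − 360° = -75.9°.
Negative ⇒ the second point lies to the west; separation 75.9°.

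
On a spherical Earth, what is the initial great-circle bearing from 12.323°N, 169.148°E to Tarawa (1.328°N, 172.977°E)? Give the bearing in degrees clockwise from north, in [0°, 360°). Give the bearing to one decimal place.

160.7°

Δλ = 172.977 − 169.148 = 3.829°.
θ = atan2( sin Δλ · cos φ₂ , cos φ₁ · sin φ₂ − sin φ₁ · cos φ₂ · cos Δλ )
  = atan2(0.06676, -0.19025) = 160.663° → normalised to [0°, 360°): 160.663°.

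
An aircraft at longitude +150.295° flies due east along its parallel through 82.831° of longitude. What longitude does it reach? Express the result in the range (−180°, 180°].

-126.874°

Start at +150.295°; shift +82.831° → +233.126°.
+233.126° lies outside (−180°, 180°]; subtract 360° → -126.874°.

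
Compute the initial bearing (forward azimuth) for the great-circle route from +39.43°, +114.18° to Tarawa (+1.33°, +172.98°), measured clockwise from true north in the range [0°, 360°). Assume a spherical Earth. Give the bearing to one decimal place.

Δλ = 172.98 − 114.18 = 58.80°.
θ = atan2( sin Δλ · cos φ₂ , cos φ₁ · sin φ₂ − sin φ₁ · cos φ₂ · cos Δλ )
  = atan2(0.85513, -0.31100) = 109.986° → normalised to [0°, 360°): 109.986°.

110.0°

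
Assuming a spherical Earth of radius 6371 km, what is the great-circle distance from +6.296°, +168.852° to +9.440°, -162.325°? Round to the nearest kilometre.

3193 km

Δλ = -162.325 − 168.852 = -331.177°; wrapped into (−180°, 180°]: 28.823°.
Δφ = 9.440 − 6.296 = 3.144°.
a = sin²(Δφ/2) + cos φ₁ · cos φ₂ · sin²(Δλ/2) = 0.061489.
c = 2·atan2(√a, √(1−a)) = 0.50117 rad → d = 6371·c ≈ 3192.93 km.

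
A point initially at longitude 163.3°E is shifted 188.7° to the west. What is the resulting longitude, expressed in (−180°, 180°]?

Start at +163.3°; shift −188.7° → -25.4°.
-25.4° already lies in (−180°, 180°].

25.4°W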